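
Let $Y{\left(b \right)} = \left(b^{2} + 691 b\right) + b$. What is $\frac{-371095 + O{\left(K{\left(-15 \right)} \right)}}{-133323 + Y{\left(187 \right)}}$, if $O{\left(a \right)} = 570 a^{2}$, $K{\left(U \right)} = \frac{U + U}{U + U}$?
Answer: $- \frac{14821}{1242} \approx -11.933$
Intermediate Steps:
$K{\left(U \right)} = 1$ ($K{\left(U \right)} = \frac{2 U}{2 U} = 2 U \frac{1}{2 U} = 1$)
$Y{\left(b \right)} = b^{2} + 692 b$
$\frac{-371095 + O{\left(K{\left(-15 \right)} \right)}}{-133323 + Y{\left(187 \right)}} = \frac{-371095 + 570 \cdot 1^{2}}{-133323 + 187 \left(692 + 187\right)} = \frac{-371095 + 570 \cdot 1}{-133323 + 187 \cdot 879} = \frac{-371095 + 570}{-133323 + 164373} = - \frac{370525}{31050} = \left(-370525\right) \frac{1}{31050} = - \frac{14821}{1242}$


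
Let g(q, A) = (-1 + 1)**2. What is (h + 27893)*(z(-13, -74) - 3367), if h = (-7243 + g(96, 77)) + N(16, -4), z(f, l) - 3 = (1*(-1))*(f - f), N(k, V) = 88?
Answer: -69762632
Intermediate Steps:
g(q, A) = 0 (g(q, A) = 0**2 = 0)
z(f, l) = 3 (z(f, l) = 3 + (1*(-1))*(f - f) = 3 - 1*0 = 3 + 0 = 3)
h = -7155 (h = (-7243 + 0) + 88 = -7243 + 88 = -7155)
(h + 27893)*(z(-13, -74) - 3367) = (-7155 + 27893)*(3 - 3367) = 20738*(-3364) = -69762632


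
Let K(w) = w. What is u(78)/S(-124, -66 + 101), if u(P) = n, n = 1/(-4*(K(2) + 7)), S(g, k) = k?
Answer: -1/1260 ≈ -0.00079365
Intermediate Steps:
n = -1/36 (n = 1/(-4*(2 + 7)) = 1/(-4*9) = 1/(-36) = -1/36 ≈ -0.027778)
u(P) = -1/36
u(78)/S(-124, -66 + 101) = -1/(36*(-66 + 101)) = -1/36/35 = -1/36*1/35 = -1/1260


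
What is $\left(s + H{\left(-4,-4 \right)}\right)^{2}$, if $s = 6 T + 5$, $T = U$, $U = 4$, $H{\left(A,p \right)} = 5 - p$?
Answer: $1444$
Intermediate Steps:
$T = 4$
$s = 29$ ($s = 6 \cdot 4 + 5 = 24 + 5 = 29$)
$\left(s + H{\left(-4,-4 \right)}\right)^{2} = \left(29 + \left(5 - -4\right)\right)^{2} = \left(29 + \left(5 + 4\right)\right)^{2} = \left(29 + 9\right)^{2} = 38^{2} = 1444$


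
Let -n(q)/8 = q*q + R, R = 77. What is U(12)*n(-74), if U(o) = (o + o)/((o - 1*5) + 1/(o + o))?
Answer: -25588224/169 ≈ -1.5141e+5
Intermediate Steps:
n(q) = -616 - 8*q² (n(q) = -8*(q*q + 77) = -8*(q² + 77) = -8*(77 + q²) = -616 - 8*q²)
U(o) = 2*o/(-5 + o + 1/(2*o)) (U(o) = (2*o)/((o - 5) + 1/(2*o)) = (2*o)/((-5 + o) + 1/(2*o)) = (2*o)/(-5 + o + 1/(2*o)) = 2*o/(-5 + o + 1/(2*o)))
U(12)*n(-74) = (4*12²/(1 - 10*12 + 2*12²))*(-616 - 8*(-74)²) = (4*144/(1 - 120 + 2*144))*(-616 - 8*5476) = (4*144/(1 - 120 + 288))*(-616 - 43808) = (4*144/169)*(-44424) = (4*144*(1/169))*(-44424) = (576/169)*(-44424) = -25588224/169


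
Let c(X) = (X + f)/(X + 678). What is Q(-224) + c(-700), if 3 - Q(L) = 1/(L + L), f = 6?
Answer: 170251/4928 ≈ 34.548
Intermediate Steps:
c(X) = (6 + X)/(678 + X) (c(X) = (X + 6)/(X + 678) = (6 + X)/(678 + X))
Q(L) = 3 - 1/(2*L) (Q(L) = 3 - 1/(L + L) = 3 - 1/(2*L))
Q(-224) + c(-700) = (3 - ½/(-224)) + (6 - 700)/(678 - 700) = (3 - ½*(-1/224)) - 694/(-22) = (3 + 1/448) - 1/22*(-694) = 1345/448 + 347/11 = 170251/4928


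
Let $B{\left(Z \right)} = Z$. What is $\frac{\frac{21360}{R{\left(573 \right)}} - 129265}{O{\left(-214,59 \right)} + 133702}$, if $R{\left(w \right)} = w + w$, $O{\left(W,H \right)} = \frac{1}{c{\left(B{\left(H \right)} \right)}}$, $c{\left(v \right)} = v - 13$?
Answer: $- \frac{1135558530}{1174705963} \approx -0.96667$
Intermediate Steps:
$c{\left(v \right)} = -13 + v$
$O{\left(W,H \right)} = \frac{1}{-13 + H}$
$R{\left(w \right)} = 2 w$
$\frac{\frac{21360}{R{\left(573 \right)}} - 129265}{O{\left(-214,59 \right)} + 133702} = \frac{\frac{21360}{2 \cdot 573} - 129265}{\frac{1}{-13 + 59} + 133702} = \frac{\frac{21360}{1146} - 129265}{\frac{1}{46} + 133702} = \frac{21360 \cdot \frac{1}{1146} - 129265}{\frac{1}{46} + 133702} = \frac{\frac{3560}{191} - 129265}{\frac{6150293}{46}} = \left(- \frac{24686055}{191}\right) \frac{46}{6150293} = - \frac{1135558530}{1174705963}$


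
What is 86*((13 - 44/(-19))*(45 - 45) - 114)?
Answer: -9804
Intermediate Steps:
86*((13 - 44/(-19))*(45 - 45) - 114) = 86*((13 - 44*(-1/19))*0 - 114) = 86*((13 + 44/19)*0 - 114) = 86*((291/19)*0 - 114) = 86*(0 - 114) = 86*(-114) = -9804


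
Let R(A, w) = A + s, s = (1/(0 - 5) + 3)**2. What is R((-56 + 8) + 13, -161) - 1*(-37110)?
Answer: 927071/25 ≈ 37083.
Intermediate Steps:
s = 196/25 (s = (1/(-5) + 3)**2 = (-1/5 + 3)**2 = (14/5)**2 = 196/25 ≈ 7.8400)
R(A, w) = 196/25 + A (R(A, w) = A + 196/25 = 196/25 + A)
R((-56 + 8) + 13, -161) - 1*(-37110) = (196/25 + ((-56 + 8) + 13)) - 1*(-37110) = (196/25 + (-48 + 13)) + 37110 = (196/25 - 35) + 37110 = -679/25 + 37110 = 927071/25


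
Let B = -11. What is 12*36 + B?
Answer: 421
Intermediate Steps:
12*36 + B = 12*36 - 11 = 432 - 11 = 421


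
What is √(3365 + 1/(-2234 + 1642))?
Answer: √73706923/148 ≈ 58.009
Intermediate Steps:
√(3365 + 1/(-2234 + 1642)) = √(3365 + 1/(-592)) = √(3365 - 1/592) = √(1992079/592) = √73706923/148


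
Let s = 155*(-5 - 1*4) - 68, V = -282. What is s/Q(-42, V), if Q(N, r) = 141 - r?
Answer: -1463/423 ≈ -3.4586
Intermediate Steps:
s = -1463 (s = 155*(-5 - 4) - 68 = 155*(-9) - 68 = -1395 - 68 = -1463)
s/Q(-42, V) = -1463/(141 - 1*(-282)) = -1463/(141 + 282) = -1463/423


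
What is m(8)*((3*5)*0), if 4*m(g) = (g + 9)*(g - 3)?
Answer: 0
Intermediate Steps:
m(g) = (-3 + g)*(9 + g)/4 (m(g) = ((g + 9)*(g - 3))/4 = ((9 + g)*(-3 + g))/4 = ((-3 + g)*(9 + g))/4 = (-3 + g)*(9 + g)/4)
m(8)*((3*5)*0) = (-27/4 + (¼)*8² + (3/2)*8)*((3*5)*0) = (-27/4 + (¼)*64 + 12)*(15*0) = (-27/4 + 16 + 12)*0 = (85/4)*0 = 0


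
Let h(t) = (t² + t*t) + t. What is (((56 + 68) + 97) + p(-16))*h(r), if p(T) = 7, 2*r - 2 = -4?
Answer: 228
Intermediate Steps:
r = -1 (r = 1 + (½)*(-4) = 1 - 2 = -1)
h(t) = t + 2*t² (h(t) = (t² + t²) + t = 2*t² + t = t + 2*t²)
(((56 + 68) + 97) + p(-16))*h(r) = (((56 + 68) + 97) + 7)*(-(1 + 2*(-1))) = ((124 + 97) + 7)*(-(1 - 2)) = (221 + 7)*(-1*(-1)) = 228*1 = 228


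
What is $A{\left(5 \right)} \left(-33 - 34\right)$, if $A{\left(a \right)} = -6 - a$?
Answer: $737$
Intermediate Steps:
$A{\left(5 \right)} \left(-33 - 34\right) = \left(-6 - 5\right) \left(-33 - 34\right) = \left(-11\right) \left(-67\right) = 737$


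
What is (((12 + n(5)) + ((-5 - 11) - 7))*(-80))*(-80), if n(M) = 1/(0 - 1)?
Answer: -76800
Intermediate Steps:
n(M) = -1 (n(M) = 1/(-1) = -1)
(((12 + n(5)) + ((-5 - 11) - 7))*(-80))*(-80) = (((12 - 1) + ((-5 - 11) - 7))*(-80))*(-80) = ((11 + (-16 - 7))*(-80))*(-80) = ((11 - 23)*(-80))*(-80) = -12*(-80)*(-80) = 960*(-80) = -76800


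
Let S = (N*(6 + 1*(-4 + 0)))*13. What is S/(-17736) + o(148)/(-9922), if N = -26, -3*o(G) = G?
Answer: 315927/7332358 ≈ 0.043087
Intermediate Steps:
o(G) = -G/3
S = -676 (S = -26*(6 + 1*(-4 + 0))*13 = -26*(6 + 1*(-4))*13 = -26*(6 - 4)*13 = -26*2*13 = -52*13 = -676)
S/(-17736) + o(148)/(-9922) = -676/(-17736) - 1/3*148/(-9922) = -676*(-1/17736) - 148/3*(-1/9922) = 169/4434 + 74/14883 = 315927/7332358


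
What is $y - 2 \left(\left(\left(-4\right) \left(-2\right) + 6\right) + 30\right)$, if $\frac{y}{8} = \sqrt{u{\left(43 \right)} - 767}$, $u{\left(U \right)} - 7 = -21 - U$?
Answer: $-88 + 16 i \sqrt{206} \approx -88.0 + 229.64 i$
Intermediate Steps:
$u{\left(U \right)} = -14 - U$ ($u{\left(U \right)} = 7 - \left(21 + U\right) = -14 - U$)
$y = 16 i \sqrt{206}$ ($y = 8 \sqrt{\left(-14 - 43\right) - 767} = 8 \sqrt{-57 - 767} = 8 \sqrt{-824} = 8 \cdot 2 i \sqrt{206} = 16 i \sqrt{206} \approx 229.64 i$)
$y - 2 \left(\left(\left(-4\right) \left(-2\right) + 6\right) + 30\right) = 16 i \sqrt{206} - 2 \left(\left(\left(-4\right) \left(-2\right) + 6\right) + 30\right) = 16 i \sqrt{206} - 2 \left(\left(8 + 6\right) + 30\right) = 16 i \sqrt{206} - 2 \left(14 + 30\right) = 16 i \sqrt{206} - 88 = -88 + 16 i \sqrt{206}$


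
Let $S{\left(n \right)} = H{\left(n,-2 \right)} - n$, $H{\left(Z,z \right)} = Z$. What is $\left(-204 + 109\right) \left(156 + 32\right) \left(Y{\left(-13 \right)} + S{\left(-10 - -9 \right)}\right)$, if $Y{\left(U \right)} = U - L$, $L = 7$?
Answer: $357200$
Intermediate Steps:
$S{\left(n \right)} = 0$ ($S{\left(n \right)} = n - n = 0$)
$Y{\left(U \right)} = -7 + U$ ($Y{\left(U \right)} = U - 7 = -7 + U$)
$\left(-204 + 109\right) \left(156 + 32\right) \left(Y{\left(-13 \right)} + S{\left(-10 - -9 \right)}\right) = \left(-204 + 109\right) \left(156 + 32\right) \left(\left(-7 - 13\right) + 0\right) = \left(-95\right) 188 \left(-20 + 0\right) = \left(-17860\right) \left(-20\right) = 357200$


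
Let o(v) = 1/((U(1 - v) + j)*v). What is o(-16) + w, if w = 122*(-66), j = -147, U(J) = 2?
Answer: -18680639/2320 ≈ -8052.0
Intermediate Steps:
w = -8052
o(v) = -1/(145*v) (o(v) = 1/((2 - 147)*v) = 1/((-145)*v) = -1/(145*v))
o(-16) + w = -1/145/(-16) - 8052 = -1/145*(-1/16) - 8052 = 1/2320 - 8052 = -18680639/2320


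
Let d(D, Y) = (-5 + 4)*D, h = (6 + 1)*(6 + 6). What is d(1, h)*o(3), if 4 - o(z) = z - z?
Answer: -4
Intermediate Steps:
o(z) = 4 (o(z) = 4 - (z - z) = 4 - 1*0 = 4 + 0 = 4)
h = 84 (h = 7*12 = 84)
d(D, Y) = -D
d(1, h)*o(3) = -1*1*4 = -1*4 = -4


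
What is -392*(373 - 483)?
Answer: 43120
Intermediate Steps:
-392*(373 - 483) = -392*(-110) = 43120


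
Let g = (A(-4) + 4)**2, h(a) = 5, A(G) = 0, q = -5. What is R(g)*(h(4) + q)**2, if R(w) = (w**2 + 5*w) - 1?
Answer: 0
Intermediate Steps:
g = 16 (g = (0 + 4)**2 = 4**2 = 16)
R(w) = -1 + w**2 + 5*w
R(g)*(h(4) + q)**2 = (-1 + 16**2 + 5*16)*(5 - 5)**2 = (-1 + 256 + 80)*0**2 = 335*0 = 0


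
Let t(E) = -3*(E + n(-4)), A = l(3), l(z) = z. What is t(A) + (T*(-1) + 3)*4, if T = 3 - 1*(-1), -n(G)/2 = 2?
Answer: -1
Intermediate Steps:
n(G) = -4 (n(G) = -2*2 = -4)
T = 4 (T = 3 + 1 = 4)
A = 3
t(E) = 12 - 3*E (t(E) = -3*(E - 4) = -3*(-4 + E) = 12 - 3*E)
t(A) + (T*(-1) + 3)*4 = (12 - 3*3) + (4*(-1) + 3)*4 = (12 - 9) + (-4 + 3)*4 = 3 - 1*4 = 3 - 4 = -1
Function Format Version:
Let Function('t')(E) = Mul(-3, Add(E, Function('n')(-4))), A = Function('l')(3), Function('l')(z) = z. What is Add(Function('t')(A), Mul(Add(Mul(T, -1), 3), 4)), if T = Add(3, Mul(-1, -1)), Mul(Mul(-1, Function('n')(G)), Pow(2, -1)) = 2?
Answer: -1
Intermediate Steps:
Function('n')(G) = -4 (Function('n')(G) = Mul(-2, 2) = -4)
T = 4 (T = Add(3, 1) = 4)
A = 3
Function('t')(E) = Add(12, Mul(-3, E)) (Function('t')(E) = Mul(-3, Add(E, -4)) = Mul(-3, Add(-4, E)) = Add(12, Mul(-3, E)))
Add(Function('t')(A), Mul(Add(Mul(T, -1), 3), 4)) = Add(Add(12, Mul(-3, 3)), Mul(Add(Mul(4, -1), 3), 4)) = Add(Add(12, -9), Mul(Add(-4, 3), 4)) = Add(3, Mul(-1, 4)) = Add(3, -4) = -1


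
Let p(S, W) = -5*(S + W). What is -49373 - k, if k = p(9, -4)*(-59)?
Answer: -50848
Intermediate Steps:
p(S, W) = -5*S - 5*W
k = 1475 (k = (-5*9 - 5*(-4))*(-59) = (-45 + 20)*(-59) = -25*(-59) = 1475)
-49373 - k = -49373 - 1*1475 = -49373 - 1475 = -50848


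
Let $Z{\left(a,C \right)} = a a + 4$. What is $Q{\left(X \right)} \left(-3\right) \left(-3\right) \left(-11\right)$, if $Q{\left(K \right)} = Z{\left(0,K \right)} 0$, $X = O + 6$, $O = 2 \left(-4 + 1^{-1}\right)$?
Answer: $0$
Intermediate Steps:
$O = -6$ ($O = 2 \left(-4 + 1\right) = 2 \left(-3\right) = -6$)
$Z{\left(a,C \right)} = 4 + a^{2}$ ($Z{\left(a,C \right)} = a^{2} + 4 = 4 + a^{2}$)
$X = 0$ ($X = -6 + 6 = 0$)
$Q{\left(K \right)} = 0$ ($Q{\left(K \right)} = \left(4 + 0^{2}\right) 0 = \left(4 + 0\right) 0 = 4 \cdot 0 = 0$)
$Q{\left(X \right)} \left(-3\right) \left(-3\right) \left(-11\right) = 0 \left(-3\right) \left(-3\right) \left(-11\right) = 0 \cdot 9 \left(-11\right) = 0 \left(-99\right) = 0$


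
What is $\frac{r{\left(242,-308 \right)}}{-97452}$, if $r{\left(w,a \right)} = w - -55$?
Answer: $- \frac{33}{10828} \approx -0.0030477$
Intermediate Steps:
$r{\left(w,a \right)} = 55 + w$ ($r{\left(w,a \right)} = w + 55 = 55 + w$)
$\frac{r{\left(242,-308 \right)}}{-97452} = \frac{55 + 242}{-97452} = 297 \left(- \frac{1}{97452}\right) = - \frac{33}{10828}$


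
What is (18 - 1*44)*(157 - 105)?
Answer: -1352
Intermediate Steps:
(18 - 1*44)*(157 - 105) = (18 - 44)*52 = -26*52 = -1352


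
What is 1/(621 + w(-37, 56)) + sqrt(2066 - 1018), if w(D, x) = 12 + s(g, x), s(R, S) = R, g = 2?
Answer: 1/635 + 2*sqrt(262) ≈ 32.374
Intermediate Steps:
w(D, x) = 14 (w(D, x) = 12 + 2 = 14)
1/(621 + w(-37, 56)) + sqrt(2066 - 1018) = 1/(621 + 14) + sqrt(2066 - 1018) = 1/635 + sqrt(1048) = 1/635 + 2*sqrt(262)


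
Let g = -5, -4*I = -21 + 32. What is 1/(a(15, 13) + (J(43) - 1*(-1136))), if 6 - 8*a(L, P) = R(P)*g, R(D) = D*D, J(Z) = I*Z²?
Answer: -8/30739 ≈ -0.00026026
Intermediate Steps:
I = -11/4 (I = -(-21 + 32)/4 = -¼*11 = -11/4 ≈ -2.7500)
J(Z) = -11*Z²/4
R(D) = D²
a(L, P) = ¾ + 5*P²/8 (a(L, P) = ¾ - P²*(-5)/8 = ¾ - (-5)*P²/8 = ¾ + 5*P²/8)
1/(a(15, 13) + (J(43) - 1*(-1136))) = 1/((¾ + (5/8)*13²) + (-11/4*43² - 1*(-1136))) = 1/((¾ + (5/8)*169) + (-11/4*1849 + 1136)) = 1/((¾ + 845/8) + (-20339/4 + 1136)) = 1/(851/8 - 15795/4) = 1/(-30739/8) = -8/30739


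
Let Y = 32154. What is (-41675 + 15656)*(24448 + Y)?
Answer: -1472727438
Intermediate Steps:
(-41675 + 15656)*(24448 + Y) = (-41675 + 15656)*(24448 + 32154) = -26019*56602 = -1472727438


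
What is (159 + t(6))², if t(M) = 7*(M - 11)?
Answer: 15376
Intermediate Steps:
t(M) = -77 + 7*M (t(M) = 7*(-11 + M) = -77 + 7*M)
(159 + t(6))² = (159 + (-77 + 7*6))² = (159 + (-77 + 42))² = (159 - 35)² = 124² = 15376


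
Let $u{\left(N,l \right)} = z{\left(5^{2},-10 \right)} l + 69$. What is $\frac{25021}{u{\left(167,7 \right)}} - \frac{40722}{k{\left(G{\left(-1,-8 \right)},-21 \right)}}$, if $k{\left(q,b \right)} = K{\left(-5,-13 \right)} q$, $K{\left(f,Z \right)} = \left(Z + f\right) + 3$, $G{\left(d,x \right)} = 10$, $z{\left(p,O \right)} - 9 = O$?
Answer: $\frac{1046319}{1550} \approx 675.04$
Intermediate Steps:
$z{\left(p,O \right)} = 9 + O$
$K{\left(f,Z \right)} = 3 + Z + f$
$k{\left(q,b \right)} = - 15 q$ ($k{\left(q,b \right)} = \left(3 - 13 - 5\right) q = - 15 q$)
$u{\left(N,l \right)} = 69 - l$ ($u{\left(N,l \right)} = \left(9 - 10\right) l + 69 = - l + 69 = 69 - l$)
$\frac{25021}{u{\left(167,7 \right)}} - \frac{40722}{k{\left(G{\left(-1,-8 \right)},-21 \right)}} = \frac{25021}{69 - 7} - \frac{40722}{\left(-15\right) 10} = \frac{25021}{69 - 7} - \frac{40722}{-150} = \frac{25021}{62} - - \frac{6787}{25} = 25021 \cdot \frac{1}{62} + \frac{6787}{25} = \frac{25021}{62} + \frac{6787}{25} = \frac{1046319}{1550}$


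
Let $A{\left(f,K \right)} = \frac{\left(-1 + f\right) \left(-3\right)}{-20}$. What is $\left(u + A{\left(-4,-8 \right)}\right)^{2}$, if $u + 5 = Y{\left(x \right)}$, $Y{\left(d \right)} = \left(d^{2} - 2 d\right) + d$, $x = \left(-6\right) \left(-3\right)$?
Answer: $\frac{1442401}{16} \approx 90150.0$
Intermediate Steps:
$A{\left(f,K \right)} = - \frac{3}{20} + \frac{3 f}{20}$ ($A{\left(f,K \right)} = \left(3 - 3 f\right) \left(- \frac{1}{20}\right) = - \frac{3}{20} + \frac{3 f}{20}$)
$x = 18$
$Y{\left(d \right)} = d^{2} - d$
$u = 301$ ($u = -5 + 18 \left(-1 + 18\right) = -5 + 18 \cdot 17 = -5 + 306 = 301$)
$\left(u + A{\left(-4,-8 \right)}\right)^{2} = \left(301 + \left(- \frac{3}{20} + \frac{3}{20} \left(-4\right)\right)\right)^{2} = \left(301 - \frac{3}{4}\right)^{2} = \left(\frac{1201}{4}\right)^{2} = \frac{1442401}{16}$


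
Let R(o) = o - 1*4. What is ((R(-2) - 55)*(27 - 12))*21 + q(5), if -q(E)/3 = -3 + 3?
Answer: -19215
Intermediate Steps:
R(o) = -4 + o (R(o) = o - 4 = -4 + o)
q(E) = 0 (q(E) = -3*(-3 + 3) = -3*0 = 0)
((R(-2) - 55)*(27 - 12))*21 + q(5) = (((-4 - 2) - 55)*(27 - 12))*21 + 0 = ((-6 - 55)*15)*21 + 0 = -61*15*21 + 0 = -915*21 + 0 = -19215 + 0 = -19215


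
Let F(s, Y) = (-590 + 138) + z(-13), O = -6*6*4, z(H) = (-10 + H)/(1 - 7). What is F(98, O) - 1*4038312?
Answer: -24232561/6 ≈ -4.0388e+6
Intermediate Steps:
z(H) = 5/3 - H/6 (z(H) = (-10 + H)/(-6) = (-10 + H)*(-⅙) = 5/3 - H/6)
O = -144 (O = -36*4 = -144)
F(s, Y) = -2689/6 (F(s, Y) = (-590 + 138) + (5/3 - ⅙*(-13)) = -452 + (5/3 + 13/6) = -452 + 23/6 = -2689/6)
F(98, O) - 1*4038312 = -2689/6 - 1*4038312 = -2689/6 - 4038312 = -24232561/6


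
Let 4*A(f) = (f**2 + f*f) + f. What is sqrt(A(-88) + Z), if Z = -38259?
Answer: I*sqrt(34409) ≈ 185.5*I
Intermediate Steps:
A(f) = f**2/2 + f/4 (A(f) = ((f**2 + f*f) + f)/4 = ((f**2 + f**2) + f)/4 = (2*f**2 + f)/4 = (f + 2*f**2)/4 = f**2/2 + f/4)
sqrt(A(-88) + Z) = sqrt((1/4)*(-88)*(1 + 2*(-88)) - 38259) = sqrt((1/4)*(-88)*(1 - 176) - 38259) = sqrt((1/4)*(-88)*(-175) - 38259) = sqrt(3850 - 38259) = sqrt(-34409) = I*sqrt(34409)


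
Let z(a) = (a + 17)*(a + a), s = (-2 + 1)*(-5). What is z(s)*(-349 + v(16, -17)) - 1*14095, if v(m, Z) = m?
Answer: -87355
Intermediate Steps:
s = 5 (s = -1*(-5) = 5)
z(a) = 2*a*(17 + a) (z(a) = (17 + a)*(2*a) = 2*a*(17 + a))
z(s)*(-349 + v(16, -17)) - 1*14095 = (2*5*(17 + 5))*(-349 + 16) - 1*14095 = (2*5*22)*(-333) - 14095 = 220*(-333) - 14095 = -73260 - 14095 = -87355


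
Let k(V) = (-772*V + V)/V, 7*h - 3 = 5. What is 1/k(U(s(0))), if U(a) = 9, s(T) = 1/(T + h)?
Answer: -1/771 ≈ -0.0012970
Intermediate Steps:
h = 8/7 (h = 3/7 + (1/7)*5 = 3/7 + 5/7 = 8/7 ≈ 1.1429)
s(T) = 1/(8/7 + T) (s(T) = 1/(T + 8/7) = 1/(8/7 + T))
k(V) = -771 (k(V) = (-771*V)/V = -771)
1/k(U(s(0))) = 1/(-771) = -1/771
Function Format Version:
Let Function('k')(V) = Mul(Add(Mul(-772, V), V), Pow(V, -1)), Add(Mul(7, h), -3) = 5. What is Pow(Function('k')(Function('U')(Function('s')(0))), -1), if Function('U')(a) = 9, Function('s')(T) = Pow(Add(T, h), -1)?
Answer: Rational(-1, 771) ≈ -0.0012970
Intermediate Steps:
h = Rational(8, 7) (h = Add(Rational(3, 7), Mul(Rational(1, 7), 5)) = Add(Rational(3, 7), Rational(5, 7)) = Rational(8, 7) ≈ 1.1429)
Function('s')(T) = Pow(Add(Rational(8, 7), T), -1) (Function('s')(T) = Pow(Add(T, Rational(8, 7)), -1) = Pow(Add(Rational(8, 7), T), -1))
Function('k')(V) = -771 (Function('k')(V) = Mul(Mul(-771, V), Pow(V, -1)) = -771)
Pow(Function('k')(Function('U')(Function('s')(0))), -1) = Pow(-771, -1) = Rational(-1, 771)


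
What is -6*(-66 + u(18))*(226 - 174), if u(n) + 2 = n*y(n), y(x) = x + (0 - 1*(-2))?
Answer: -91104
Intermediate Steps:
y(x) = 2 + x (y(x) = x + (0 + 2) = x + 2 = 2 + x)
u(n) = -2 + n*(2 + n)
-6*(-66 + u(18))*(226 - 174) = -6*(-66 + (-2 + 18*(2 + 18)))*(226 - 174) = -6*(-66 + (-2 + 18*20))*52 = -6*(-66 + (-2 + 360))*52 = -6*(-66 + 358)*52 = -1752*52 = -6*15184 = -91104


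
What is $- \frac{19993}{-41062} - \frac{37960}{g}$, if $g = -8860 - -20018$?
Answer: $- \frac{95402259}{32726414} \approx -2.9151$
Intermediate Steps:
$g = 11158$ ($g = -8860 + 20018 = 11158$)
$- \frac{19993}{-41062} - \frac{37960}{g} = - \frac{19993}{-41062} - \frac{37960}{11158} = \left(-19993\right) \left(- \frac{1}{41062}\right) - \frac{18980}{5579} = \frac{19993}{41062} - \frac{18980}{5579} = - \frac{95402259}{32726414}$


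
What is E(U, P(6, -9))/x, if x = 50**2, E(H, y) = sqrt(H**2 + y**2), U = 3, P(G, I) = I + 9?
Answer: 3/2500 ≈ 0.0012000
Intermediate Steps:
P(G, I) = 9 + I
x = 2500
E(U, P(6, -9))/x = sqrt(3**2 + (9 - 9)**2)/2500 = sqrt(9 + 0**2)*(1/2500) = sqrt(9 + 0)*(1/2500) = sqrt(9)*(1/2500) = 3*(1/2500) = 3/2500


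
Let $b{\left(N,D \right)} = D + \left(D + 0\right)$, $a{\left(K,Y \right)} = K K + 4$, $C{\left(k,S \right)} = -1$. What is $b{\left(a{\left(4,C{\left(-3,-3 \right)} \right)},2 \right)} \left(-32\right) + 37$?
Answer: $-91$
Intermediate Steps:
$a{\left(K,Y \right)} = 4 + K^{2}$ ($a{\left(K,Y \right)} = K^{2} + 4 = 4 + K^{2}$)
$b{\left(N,D \right)} = 2 D$ ($b{\left(N,D \right)} = D + D = 2 D$)
$b{\left(a{\left(4,C{\left(-3,-3 \right)} \right)},2 \right)} \left(-32\right) + 37 = 2 \cdot 2 \left(-32\right) + 37 = 4 \left(-32\right) + 37 = -128 + 37 = -91$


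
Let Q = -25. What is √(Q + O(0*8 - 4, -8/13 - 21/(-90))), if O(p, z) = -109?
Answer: I*√134 ≈ 11.576*I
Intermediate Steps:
√(Q + O(0*8 - 4, -8/13 - 21/(-90))) = √(-25 - 109) = √(-134) = I*√134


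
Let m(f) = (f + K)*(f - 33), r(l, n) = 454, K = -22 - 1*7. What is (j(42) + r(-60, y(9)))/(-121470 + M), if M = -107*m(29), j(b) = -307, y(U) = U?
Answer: -49/40490 ≈ -0.0012102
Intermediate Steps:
K = -29 (K = -22 - 7 = -29)
m(f) = (-33 + f)*(-29 + f) (m(f) = (f - 29)*(f - 33) = (-29 + f)*(-33 + f) = (-33 + f)*(-29 + f))
M = 0 (M = -107*(957 + 29² - 62*29) = -107*(957 + 841 - 1798) = -107*0 = 0)
(j(42) + r(-60, y(9)))/(-121470 + M) = (-307 + 454)/(-121470 + 0) = 147/(-121470) = 147*(-1/121470) = -49/40490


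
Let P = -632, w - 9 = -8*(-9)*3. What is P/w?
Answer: -632/225 ≈ -2.8089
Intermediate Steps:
w = 225 (w = 9 - 8*(-9)*3 = 9 + 72*3 = 9 + 216 = 225)
P/w = -632/225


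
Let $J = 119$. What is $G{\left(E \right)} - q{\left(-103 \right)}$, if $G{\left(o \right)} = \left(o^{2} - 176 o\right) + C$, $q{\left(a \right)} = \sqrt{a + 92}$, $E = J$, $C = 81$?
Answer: $-6702 - i \sqrt{11} \approx -6702.0 - 3.3166 i$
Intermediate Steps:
$E = 119$
$q{\left(a \right)} = \sqrt{92 + a}$
$G{\left(o \right)} = 81 + o^{2} - 176 o$ ($G{\left(o \right)} = \left(o^{2} - 176 o\right) + 81 = 81 + o^{2} - 176 o$)
$G{\left(E \right)} - q{\left(-103 \right)} = \left(81 + 119^{2} - 20944\right) - \sqrt{92 - 103} = \left(81 + 14161 - 20944\right) - \sqrt{-11} = -6702 - i \sqrt{11}$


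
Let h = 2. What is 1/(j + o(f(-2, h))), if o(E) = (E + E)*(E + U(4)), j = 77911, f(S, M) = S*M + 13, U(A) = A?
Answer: 1/78145 ≈ 1.2797e-5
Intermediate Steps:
f(S, M) = 13 + M*S (f(S, M) = M*S + 13 = 13 + M*S)
o(E) = 2*E*(4 + E) (o(E) = (E + E)*(E + 4) = (2*E)*(4 + E) = 2*E*(4 + E))
1/(j + o(f(-2, h))) = 1/(77911 + 2*(13 + 2*(-2))*(4 + (13 + 2*(-2)))) = 1/(77911 + 2*(13 - 4)*(4 + (13 - 4))) = 1/(77911 + 2*9*(4 + 9)) = 1/(77911 + 2*9*13) = 1/(77911 + 234) = 1/78145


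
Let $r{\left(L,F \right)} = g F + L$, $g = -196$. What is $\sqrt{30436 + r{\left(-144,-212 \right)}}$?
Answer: $2 \sqrt{17961} \approx 268.04$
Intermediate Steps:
$r{\left(L,F \right)} = L - 196 F$ ($r{\left(L,F \right)} = - 196 F + L = L - 196 F$)
$\sqrt{30436 + r{\left(-144,-212 \right)}} = \sqrt{30436 - -41408} = \sqrt{30436 + \left(-144 + 41552\right)} = \sqrt{30436 + 41408} = \sqrt{71844} = 2 \sqrt{17961}$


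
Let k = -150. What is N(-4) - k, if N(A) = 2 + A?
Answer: 148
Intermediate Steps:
N(-4) - k = (2 - 4) - 1*(-150) = -2 + 150 = 148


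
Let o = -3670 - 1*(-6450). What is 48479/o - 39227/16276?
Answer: 84999143/5655910 ≈ 15.028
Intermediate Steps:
o = 2780 (o = -3670 + 6450 = 2780)
48479/o - 39227/16276 = 48479/2780 - 39227/16276 = 84999143/5655910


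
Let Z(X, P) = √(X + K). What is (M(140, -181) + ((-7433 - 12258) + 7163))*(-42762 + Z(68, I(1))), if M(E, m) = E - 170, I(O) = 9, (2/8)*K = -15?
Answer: 537005196 - 25116*√2 ≈ 5.3697e+8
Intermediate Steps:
K = -60 (K = 4*(-15) = -60)
M(E, m) = -170 + E
Z(X, P) = √(-60 + X) (Z(X, P) = √(X - 60) = √(-60 + X))
(M(140, -181) + ((-7433 - 12258) + 7163))*(-42762 + Z(68, I(1))) = ((-170 + 140) + ((-7433 - 12258) + 7163))*(-42762 + √(-60 + 68)) = (-30 + (-19691 + 7163))*(-42762 + √8) = (-30 - 12528)*(-42762 + 2*√2) = -12558*(-42762 + 2*√2) = 537005196 - 25116*√2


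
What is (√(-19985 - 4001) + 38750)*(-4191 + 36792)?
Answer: 1263288750 + 32601*I*√23986 ≈ 1.2633e+9 + 5.049e+6*I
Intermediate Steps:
(√(-19985 - 4001) + 38750)*(-4191 + 36792) = (√(-23986) + 38750)*32601 = (I*√23986 + 38750)*32601 = (38750 + I*√23986)*32601 = 1263288750 + 32601*I*√23986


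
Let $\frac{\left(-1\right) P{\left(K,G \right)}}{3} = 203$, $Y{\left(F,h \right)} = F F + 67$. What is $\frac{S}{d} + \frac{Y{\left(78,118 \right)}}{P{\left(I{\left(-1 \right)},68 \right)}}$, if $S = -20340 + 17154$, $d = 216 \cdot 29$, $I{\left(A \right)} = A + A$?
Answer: $- \frac{25843}{2436} \approx -10.609$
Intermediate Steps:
$I{\left(A \right)} = 2 A$
$d = 6264$
$Y{\left(F,h \right)} = 67 + F^{2}$ ($Y{\left(F,h \right)} = F^{2} + 67 = 67 + F^{2}$)
$P{\left(K,G \right)} = -609$ ($P{\left(K,G \right)} = \left(-3\right) 203 = -609$)
$S = -3186$
$\frac{S}{d} + \frac{Y{\left(78,118 \right)}}{P{\left(I{\left(-1 \right)},68 \right)}} = - \frac{3186}{6264} + \frac{67 + 78^{2}}{-609} = \left(-3186\right) \frac{1}{6264} + \left(67 + 6084\right) \left(- \frac{1}{609}\right) = - \frac{59}{116} + 6151 \left(- \frac{1}{609}\right) = - \frac{59}{116} - \frac{6151}{609} = - \frac{25843}{2436}$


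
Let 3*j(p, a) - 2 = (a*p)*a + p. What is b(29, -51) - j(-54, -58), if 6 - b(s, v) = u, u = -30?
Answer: 181816/3 ≈ 60605.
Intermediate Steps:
b(s, v) = 36 (b(s, v) = 6 - 1*(-30) = 6 + 30 = 36)
j(p, a) = ⅔ + p/3 + p*a²/3 (j(p, a) = ⅔ + ((a*p)*a + p)/3 = ⅔ + (p*a² + p)/3 = ⅔ + (p + p*a²)/3 = ⅔ + (p/3 + p*a²/3) = ⅔ + p/3 + p*a²/3)
b(29, -51) - j(-54, -58) = 36 - (⅔ + (⅓)*(-54) + (⅓)*(-54)*(-58)²) = 36 - (⅔ - 18 + (⅓)*(-54)*3364) = 36 - (⅔ - 18 - 60552) = 36 - 1*(-181708/3) = 36 + 181708/3 = 181816/3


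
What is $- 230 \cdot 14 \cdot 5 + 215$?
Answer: $-15885$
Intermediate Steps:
$- 230 \cdot 14 \cdot 5 + 215 = \left(-230\right) 70 + 215 = -16100 + 215 = -15885$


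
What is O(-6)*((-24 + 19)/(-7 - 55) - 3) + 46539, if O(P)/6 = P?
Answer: 1445967/31 ≈ 46644.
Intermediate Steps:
O(P) = 6*P
O(-6)*((-24 + 19)/(-7 - 55) - 3) + 46539 = (6*(-6))*((-24 + 19)/(-7 - 55) - 3) + 46539 = -36*(-5/(-62) - 3) + 46539 = -36*(-5*(-1/62) - 3) + 46539 = -36*(5/62 - 3) + 46539 = -36*(-181/62) + 46539 = 3258/31 + 46539 = 1445967/31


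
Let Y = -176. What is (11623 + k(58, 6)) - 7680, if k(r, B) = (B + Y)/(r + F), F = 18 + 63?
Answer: 547907/139 ≈ 3941.8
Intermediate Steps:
F = 81
k(r, B) = (-176 + B)/(81 + r) (k(r, B) = (B - 176)/(r + 81) = (-176 + B)/(81 + r))
(11623 + k(58, 6)) - 7680 = (11623 + (-176 + 6)/(81 + 58)) - 7680 = (11623 - 170/139) - 7680 = 1615427/139 - 7680 = 547907/139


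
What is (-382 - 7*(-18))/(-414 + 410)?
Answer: 64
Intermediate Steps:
(-382 - 7*(-18))/(-414 + 410) = (-382 + 126)/(-4) = -256*(-1/4) = 64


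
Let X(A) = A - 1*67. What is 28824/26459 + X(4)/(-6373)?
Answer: 185362269/168623207 ≈ 1.0993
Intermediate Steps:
X(A) = -67 + A (X(A) = A - 67 = -67 + A)
28824/26459 + X(4)/(-6373) = 28824/26459 + (-67 + 4)/(-6373) = 28824*(1/26459) - 63*(-1/6373) = 28824/26459 + 63/6373 = 185362269/168623207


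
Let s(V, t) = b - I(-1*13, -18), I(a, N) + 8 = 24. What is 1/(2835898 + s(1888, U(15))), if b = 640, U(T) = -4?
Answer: 1/2836522 ≈ 3.5254e-7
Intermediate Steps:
I(a, N) = 16 (I(a, N) = -8 + 24 = 16)
s(V, t) = 624 (s(V, t) = 640 - 1*16 = 640 - 16 = 624)
1/(2835898 + s(1888, U(15))) = 1/(2835898 + 624) = 1/2836522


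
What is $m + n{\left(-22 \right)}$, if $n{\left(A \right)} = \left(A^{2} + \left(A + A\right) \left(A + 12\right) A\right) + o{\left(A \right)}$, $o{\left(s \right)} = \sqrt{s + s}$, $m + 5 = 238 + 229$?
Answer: $-8734 + 2 i \sqrt{11} \approx -8734.0 + 6.6332 i$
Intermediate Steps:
$m = 462$ ($m = -5 + \left(238 + 229\right) = -5 + 467 = 462$)
$o{\left(s \right)} = \sqrt{2} \sqrt{s}$ ($o{\left(s \right)} = \sqrt{2 s} = \sqrt{2} \sqrt{s}$)
$n{\left(A \right)} = A^{2} + \sqrt{2} \sqrt{A} + 2 A^{2} \left(12 + A\right)$ ($n{\left(A \right)} = \left(A^{2} + \left(A + A\right) \left(A + 12\right) A\right) + \sqrt{2} \sqrt{A} = \left(A^{2} + 2 A \left(12 + A\right) A\right) + \sqrt{2} \sqrt{A} = \left(A^{2} + 2 A^{2} \left(12 + A\right)\right) + \sqrt{2} \sqrt{A} = A^{2} + \sqrt{2} \sqrt{A} + 2 A^{2} \left(12 + A\right)$)
$m + n{\left(-22 \right)} = 462 + \left(2 \left(-22\right)^{3} + 25 \left(-22\right)^{2} + \sqrt{2} \sqrt{-22}\right) = 462 + \left(2 \left(-10648\right) + 25 \cdot 484 + \sqrt{2} i \sqrt{22}\right) = 462 + \left(-21296 + 12100 + 2 i \sqrt{11}\right) = 462 - \left(9196 - 2 i \sqrt{11}\right) = -8734 + 2 i \sqrt{11}$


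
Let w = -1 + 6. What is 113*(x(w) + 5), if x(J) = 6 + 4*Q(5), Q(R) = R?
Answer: 3503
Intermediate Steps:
w = 5
x(J) = 26 (x(J) = 6 + 4*5 = 6 + 20 = 26)
113*(x(w) + 5) = 113*(26 + 5) = 113*31 = 3503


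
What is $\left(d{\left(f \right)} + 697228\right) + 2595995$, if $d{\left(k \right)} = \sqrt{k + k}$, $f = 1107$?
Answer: $3293223 + 3 \sqrt{246} \approx 3.2933 \cdot 10^{6}$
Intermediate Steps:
$d{\left(k \right)} = \sqrt{2} \sqrt{k}$ ($d{\left(k \right)} = \sqrt{2 k} = \sqrt{2} \sqrt{k}$)
$\left(d{\left(f \right)} + 697228\right) + 2595995 = \left(\sqrt{2} \sqrt{1107} + 697228\right) + 2595995 = \left(\sqrt{2} \cdot 3 \sqrt{123} + 697228\right) + 2595995 = \left(3 \sqrt{246} + 697228\right) + 2595995 = \left(697228 + 3 \sqrt{246}\right) + 2595995 = 3293223 + 3 \sqrt{246}$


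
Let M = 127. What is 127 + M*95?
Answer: 12192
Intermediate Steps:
127 + M*95 = 127 + 127*95 = 127 + 12065 = 12192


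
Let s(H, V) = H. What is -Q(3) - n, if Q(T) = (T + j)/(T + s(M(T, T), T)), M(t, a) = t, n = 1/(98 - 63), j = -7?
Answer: 67/105 ≈ 0.63809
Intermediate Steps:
n = 1/35 ≈ 0.028571
Q(T) = (-7 + T)/(2*T) (Q(T) = (T - 7)/(T + T) = (-7 + T)/((2*T)) = (-7 + T)*(1/(2*T)) = (-7 + T)/(2*T))
-Q(3) - n = -(-7 + 3)/(2*3) - 1*1/35 = -(-4)/(2*3) - 1/35 = -1*(-⅔) - 1/35 = ⅔ - 1/35 = 67/105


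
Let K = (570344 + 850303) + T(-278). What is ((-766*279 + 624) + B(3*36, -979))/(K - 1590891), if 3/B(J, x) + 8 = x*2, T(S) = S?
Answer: 418934943/335246252 ≈ 1.2496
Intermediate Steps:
B(J, x) = 3/(-8 + 2*x) (B(J, x) = 3/(-8 + x*2) = 3/(-8 + 2*x))
K = 1420369 (K = (570344 + 850303) - 278 = 1420647 - 278 = 1420369)
((-766*279 + 624) + B(3*36, -979))/(K - 1590891) = ((-766*279 + 624) + 3/(2*(-4 - 979)))/(1420369 - 1590891) = ((-213714 + 624) + (3/2)/(-983))/(-170522) = (-213090 + (3/2)*(-1/983))*(-1/170522) = (-213090 - 3/1966)*(-1/170522) = -418934943/1966*(-1/170522) = 418934943/335246252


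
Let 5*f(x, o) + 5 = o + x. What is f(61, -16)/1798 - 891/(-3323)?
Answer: 814301/2987377 ≈ 0.27258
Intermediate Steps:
f(x, o) = -1 + o/5 + x/5 (f(x, o) = -1 + (o + x)/5 = -1 + (o/5 + x/5) = -1 + o/5 + x/5)
f(61, -16)/1798 - 891/(-3323) = (-1 + (⅕)*(-16) + (⅕)*61)/1798 - 891/(-3323) = (-1 - 16/5 + 61/5)*(1/1798) - 891*(-1/3323) = 8*(1/1798) + 891/3323 = 4/899 + 891/3323 = 814301/2987377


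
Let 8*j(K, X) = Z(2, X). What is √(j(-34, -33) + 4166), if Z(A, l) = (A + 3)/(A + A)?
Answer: 3*√29626/8 ≈ 64.546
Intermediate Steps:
Z(A, l) = (3 + A)/(2*A) (Z(A, l) = (3 + A)/((2*A)) = (3 + A)*(1/(2*A)) = (3 + A)/(2*A))
j(K, X) = 5/32 (j(K, X) = ((½)*(3 + 2)/2)/8 = ((½)*(½)*5)/8 = (⅛)*(5/4) = 5/32)
√(j(-34, -33) + 4166) = √(5/32 + 4166) = √(133317/32) = 3*√29626/8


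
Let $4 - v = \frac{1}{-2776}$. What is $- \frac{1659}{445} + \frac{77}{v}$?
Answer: $\frac{15339289}{988345} \approx 15.52$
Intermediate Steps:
$v = \frac{11105}{2776}$ ($v = 4 - \frac{1}{-2776} = 4 - - \frac{1}{2776} = 4 + \frac{1}{2776} = \frac{11105}{2776} \approx 4.0004$)
$- \frac{1659}{445} + \frac{77}{v} = - \frac{1659}{445} + \frac{77}{\frac{11105}{2776}} = \left(-1659\right) \frac{1}{445} + 77 \cdot \frac{2776}{11105} = - \frac{1659}{445} + \frac{213752}{11105} = \frac{15339289}{988345}$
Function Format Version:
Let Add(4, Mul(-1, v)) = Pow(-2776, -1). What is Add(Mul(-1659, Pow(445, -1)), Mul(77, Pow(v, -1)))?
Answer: Rational(15339289, 988345) ≈ 15.520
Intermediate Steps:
v = Rational(11105, 2776) (v = Add(4, Mul(-1, Pow(-2776, -1))) = Add(4, Mul(-1, Rational(-1, 2776))) = Add(4, Rational(1, 2776)) = Rational(11105, 2776) ≈ 4.0004)
Add(Mul(-1659, Pow(445, -1)), Mul(77, Pow(v, -1))) = Add(Mul(-1659, Pow(445, -1)), Mul(77, Pow(Rational(11105, 2776), -1))) = Add(Mul(-1659, Rational(1, 445)), Mul(77, Rational(2776, 11105))) = Add(Rational(-1659, 445), Rational(213752, 11105)) = Rational(15339289, 988345)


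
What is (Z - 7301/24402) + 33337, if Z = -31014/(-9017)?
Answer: 149712766481/4490466 ≈ 33340.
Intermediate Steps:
Z = 31014/9017 (Z = -31014*(-1/9017) = 31014/9017 ≈ 3.4395)
(Z - 7301/24402) + 33337 = (31014/9017 - 7301/24402) + 33337 = (31014/9017 - 7301*1/24402) + 33337 = (31014/9017 - 149/498) + 33337 = 14101439/4490466 + 33337 = 149712766481/4490466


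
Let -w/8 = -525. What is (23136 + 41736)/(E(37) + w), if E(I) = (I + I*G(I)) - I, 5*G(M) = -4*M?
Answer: 81090/3881 ≈ 20.894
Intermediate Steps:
G(M) = -4*M/5 (G(M) = (-4*M)/5 = -4*M/5)
w = 4200 (w = -8*(-525) = 4200)
E(I) = -4*I**2/5 (E(I) = (I + I*(-4*I/5)) - I = (I - 4*I**2/5) - I = -4*I**2/5)
(23136 + 41736)/(E(37) + w) = (23136 + 41736)/(-4/5*37**2 + 4200) = 64872/(-4/5*1369 + 4200) = 64872/(-5476/5 + 4200) = 64872/(15524/5) = 64872*(5/15524) = 81090/3881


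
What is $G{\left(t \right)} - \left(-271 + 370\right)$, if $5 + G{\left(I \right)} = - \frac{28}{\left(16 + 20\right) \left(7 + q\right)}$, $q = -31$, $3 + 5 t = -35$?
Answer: $- \frac{22457}{216} \approx -103.97$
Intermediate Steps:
$t = - \frac{38}{5}$ ($t = - \frac{3}{5} + \frac{1}{5} \left(-35\right) = - \frac{3}{5} - 7 = - \frac{38}{5} \approx -7.6$)
$G{\left(I \right)} = - \frac{1073}{216}$ ($G{\left(I \right)} = -5 - \frac{28}{\left(16 + 20\right) \left(7 - 31\right)} = -5 - \frac{28}{36 \left(-24\right)} = -5 - \frac{28}{-864} = -5 - - \frac{7}{216} = -5 + \frac{7}{216} = - \frac{1073}{216}$)
$G{\left(t \right)} - \left(-271 + 370\right) = - \frac{1073}{216} - \left(-271 + 370\right) = - \frac{1073}{216} - 99 = - \frac{22457}{216}$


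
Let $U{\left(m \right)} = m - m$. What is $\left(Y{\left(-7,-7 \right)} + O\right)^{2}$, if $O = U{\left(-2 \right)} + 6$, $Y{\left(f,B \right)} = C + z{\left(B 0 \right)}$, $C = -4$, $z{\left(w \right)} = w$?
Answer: $4$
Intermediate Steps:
$U{\left(m \right)} = 0$
$Y{\left(f,B \right)} = -4$ ($Y{\left(f,B \right)} = -4 + B 0 = -4 + 0 = -4$)
$O = 6$ ($O = 0 + 6 = 6$)
$\left(Y{\left(-7,-7 \right)} + O\right)^{2} = \left(-4 + 6\right)^{2} = 2^{2} = 4$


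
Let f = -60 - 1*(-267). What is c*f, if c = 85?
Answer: 17595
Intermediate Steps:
f = 207 (f = -60 + 267 = 207)
c*f = 85*207 = 17595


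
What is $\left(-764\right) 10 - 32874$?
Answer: $-40514$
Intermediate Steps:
$\left(-764\right) 10 - 32874 = -7640 - 32874 = -40514$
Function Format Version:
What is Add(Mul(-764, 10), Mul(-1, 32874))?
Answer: -40514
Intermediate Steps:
Add(Mul(-764, 10), Mul(-1, 32874)) = Add(-7640, -32874) = -40514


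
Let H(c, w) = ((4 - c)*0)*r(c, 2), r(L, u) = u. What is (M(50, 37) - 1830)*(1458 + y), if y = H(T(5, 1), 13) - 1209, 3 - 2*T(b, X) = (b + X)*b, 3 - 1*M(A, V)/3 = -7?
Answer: -448200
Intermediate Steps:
M(A, V) = 30 (M(A, V) = 9 - 3*(-7) = 9 + 21 = 30)
T(b, X) = 3/2 - b*(X + b)/2 (T(b, X) = 3/2 - (b + X)*b/2 = 3/2 - (X + b)*b/2 = 3/2 - b*(X + b)/2)
H(c, w) = 0 (H(c, w) = ((4 - c)*0)*2 = 0*2 = 0)
y = -1209 (y = 0 - 1209 = -1209)
(M(50, 37) - 1830)*(1458 + y) = (30 - 1830)*(1458 - 1209) = -1800*249 = -448200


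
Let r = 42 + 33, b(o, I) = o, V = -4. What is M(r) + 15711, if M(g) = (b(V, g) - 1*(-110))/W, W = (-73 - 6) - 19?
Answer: 769786/49 ≈ 15710.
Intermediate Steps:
W = -98 (W = -79 - 19 = -98)
r = 75
M(g) = -53/49 (M(g) = (-4 - 1*(-110))/(-98) = (-4 + 110)*(-1/98) = 106*(-1/98) = -53/49)
M(r) + 15711 = -53/49 + 15711 = 769786/49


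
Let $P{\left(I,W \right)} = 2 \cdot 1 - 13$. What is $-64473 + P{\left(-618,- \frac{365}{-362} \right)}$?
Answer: $-64484$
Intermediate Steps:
$P{\left(I,W \right)} = -11$ ($P{\left(I,W \right)} = 2 - 13 = -11$)
$-64473 + P{\left(-618,- \frac{365}{-362} \right)} = -64473 - 11 = -64484$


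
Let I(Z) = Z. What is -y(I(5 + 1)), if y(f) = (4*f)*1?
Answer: -24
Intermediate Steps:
y(f) = 4*f
-y(I(5 + 1)) = -4*(5 + 1) = -4*6 = -1*24 = -24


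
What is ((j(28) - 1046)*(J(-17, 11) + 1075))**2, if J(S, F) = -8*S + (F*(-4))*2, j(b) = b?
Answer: 1306938249796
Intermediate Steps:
J(S, F) = -8*F - 8*S (J(S, F) = -8*S - 4*F*2 = -8*S - 8*F = -8*F - 8*S)
((j(28) - 1046)*(J(-17, 11) + 1075))**2 = ((28 - 1046)*((-8*11 - 8*(-17)) + 1075))**2 = (-1018*((-88 + 136) + 1075))**2 = (-1018*(48 + 1075))**2 = (-1018*1123)**2 = (-1143214)**2 = 1306938249796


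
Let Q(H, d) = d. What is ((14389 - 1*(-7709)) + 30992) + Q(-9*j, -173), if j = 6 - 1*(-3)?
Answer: 52917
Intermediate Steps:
j = 9 (j = 6 + 3 = 9)
((14389 - 1*(-7709)) + 30992) + Q(-9*j, -173) = ((14389 - 1*(-7709)) + 30992) - 173 = ((14389 + 7709) + 30992) - 173 = (22098 + 30992) - 173 = 53090 - 173 = 52917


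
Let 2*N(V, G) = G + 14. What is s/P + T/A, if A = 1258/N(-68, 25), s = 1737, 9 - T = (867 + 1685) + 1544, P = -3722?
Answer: -298815519/4682276 ≈ -63.818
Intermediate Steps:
T = -4087 (T = 9 - ((867 + 1685) + 1544) = 9 - (2552 + 1544) = 9 - 1*4096 = 9 - 4096 = -4087)
N(V, G) = 7 + G/2 (N(V, G) = (G + 14)/2 = (14 + G)/2 = 7 + G/2)
A = 2516/39 (A = 1258/(7 + (1/2)*25) = 1258/(7 + 25/2) = 1258/(39/2) = 1258*(2/39) = 2516/39 ≈ 64.513)
s/P + T/A = 1737/(-3722) - 4087/2516/39 = 1737*(-1/3722) - 4087*39/2516 = -1737/3722 - 159393/2516 = -298815519/4682276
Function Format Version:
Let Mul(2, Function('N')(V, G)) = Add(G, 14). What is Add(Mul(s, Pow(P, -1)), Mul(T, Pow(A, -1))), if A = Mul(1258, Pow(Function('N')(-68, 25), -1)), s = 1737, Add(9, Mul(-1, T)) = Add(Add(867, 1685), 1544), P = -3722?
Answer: Rational(-298815519, 4682276) ≈ -63.818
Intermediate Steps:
T = -4087 (T = Add(9, Mul(-1, Add(Add(867, 1685), 1544))) = Add(9, Mul(-1, Add(2552, 1544))) = Add(9, Mul(-1, 4096)) = Add(9, -4096) = -4087)
Function('N')(V, G) = Add(7, Mul(Rational(1, 2), G)) (Function('N')(V, G) = Mul(Rational(1, 2), Add(G, 14)) = Mul(Rational(1, 2), Add(14, G)) = Add(7, Mul(Rational(1, 2), G)))
A = Rational(2516, 39) (A = Mul(1258, Pow(Add(7, Mul(Rational(1, 2), 25)), -1)) = Mul(1258, Pow(Add(7, Rational(25, 2)), -1)) = Mul(1258, Pow(Rational(39, 2), -1)) = Mul(1258, Rational(2, 39)) = Rational(2516, 39) ≈ 64.513)
Add(Mul(s, Pow(P, -1)), Mul(T, Pow(A, -1))) = Add(Mul(1737, Pow(-3722, -1)), Mul(-4087, Pow(Rational(2516, 39), -1))) = Add(Mul(1737, Rational(-1, 3722)), Mul(-4087, Rational(39, 2516))) = Add(Rational(-1737, 3722), Rational(-159393, 2516)) = Rational(-298815519, 4682276)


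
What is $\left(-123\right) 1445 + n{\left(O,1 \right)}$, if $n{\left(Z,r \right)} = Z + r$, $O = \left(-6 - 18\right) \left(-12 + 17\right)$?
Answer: $-177854$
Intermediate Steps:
$O = -120$ ($O = \left(-24\right) 5 = -120$)
$\left(-123\right) 1445 + n{\left(O,1 \right)} = \left(-123\right) 1445 + \left(-120 + 1\right) = -177735 - 119 = -177854$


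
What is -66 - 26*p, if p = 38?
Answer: -1054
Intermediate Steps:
-66 - 26*p = -66 - 26*38 = -66 - 988 = -1054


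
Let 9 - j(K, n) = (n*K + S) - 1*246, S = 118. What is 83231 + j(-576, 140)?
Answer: 164008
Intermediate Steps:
j(K, n) = 137 - K*n (j(K, n) = 9 - ((n*K + 118) - 1*246) = 9 - ((K*n + 118) - 246) = 9 - ((118 + K*n) - 246) = 9 - (-128 + K*n) = 9 + (128 - K*n) = 137 - K*n)
83231 + j(-576, 140) = 83231 + (137 - 1*(-576)*140) = 83231 + (137 + 80640) = 83231 + 80777 = 164008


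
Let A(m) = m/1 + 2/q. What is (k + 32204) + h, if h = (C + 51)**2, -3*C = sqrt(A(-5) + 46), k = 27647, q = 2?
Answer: 187370/3 - 34*sqrt(42) ≈ 62236.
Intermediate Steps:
A(m) = 1 + m (A(m) = m/1 + 2/2 = m*1 + 2*(1/2) = m + 1 = 1 + m)
C = -sqrt(42)/3 (C = -sqrt((1 - 5) + 46)/3 = -sqrt(-4 + 46)/3 = -sqrt(42)/3 ≈ -2.1602)
h = (51 - sqrt(42)/3)**2 (h = (-sqrt(42)/3 + 51)**2 = (51 - sqrt(42)/3)**2 ≈ 2385.3)
(k + 32204) + h = (27647 + 32204) + (153 - sqrt(42))**2/9 = 59851 + (153 - sqrt(42))**2/9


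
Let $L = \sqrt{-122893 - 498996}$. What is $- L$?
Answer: $- i \sqrt{621889} \approx - 788.6 i$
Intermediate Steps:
$L = i \sqrt{621889}$ ($L = \sqrt{-621889} = i \sqrt{621889} \approx 788.6 i$)
$- L = - i \sqrt{621889}$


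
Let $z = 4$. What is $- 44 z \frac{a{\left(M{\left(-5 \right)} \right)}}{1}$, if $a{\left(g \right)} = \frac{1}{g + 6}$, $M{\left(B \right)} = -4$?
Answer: $-88$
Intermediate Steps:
$a{\left(g \right)} = \frac{1}{6 + g}$
$- 44 z \frac{a{\left(M{\left(-5 \right)} \right)}}{1} = \left(-44\right) 4 \frac{1}{\left(6 - 4\right) 1} = - 176 \cdot \frac{1}{2} \cdot 1 = \left(-176\right) \frac{1}{2} = -88$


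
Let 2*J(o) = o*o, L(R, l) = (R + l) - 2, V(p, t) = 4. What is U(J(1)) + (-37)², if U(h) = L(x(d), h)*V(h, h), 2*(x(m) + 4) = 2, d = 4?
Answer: 1351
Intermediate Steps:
x(m) = -3 (x(m) = -4 + (½)*2 = -4 + 1 = -3)
L(R, l) = -2 + R + l
J(o) = o²/2 (J(o) = (o*o)/2 = o²/2)
U(h) = -20 + 4*h (U(h) = (-2 - 3 + h)*4 = (-5 + h)*4 = -20 + 4*h)
U(J(1)) + (-37)² = (-20 + 4*((½)*1²)) + (-37)² = (-20 + 4*((½)*1)) + 1369 = (-20 + 4*(½)) + 1369 = (-20 + 2) + 1369 = -18 + 1369 = 1351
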